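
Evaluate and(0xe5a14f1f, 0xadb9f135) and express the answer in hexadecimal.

AND each hex digit independently (no carries):
  e&a=a, 5&d=5, a&b=a, 1&9=1, 4&f=4, f&1=1, 1&3=1, f&5=5

0xa5a14115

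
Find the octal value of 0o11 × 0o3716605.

Multiply each base-8 digit by 9, carrying:
  5×9 = 45 → write 5 carry 5
  0×9+5 = 5 → write 5
  6×9 = 54 → write 6 carry 6
  6×9+6 = 60 → write 4 carry 7
  1×9+7 = 16 → write 0 carry 2
  7×9+2 = 65 → write 1 carry 8
  3×9+8 = 35 → write 3 carry 4
  remaining carry: 4

0o43104655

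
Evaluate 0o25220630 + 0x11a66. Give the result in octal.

0x11a66 = 0o215146 in octal.
Add column by column in base 8, right to left:
  0+6 = 6
  3+4 = 7
  6+1 = 7
  0+5 = 5
  2+1 = 3
  2+2 = 4
  5+0 = 5
  2+0 = 2

0o25435776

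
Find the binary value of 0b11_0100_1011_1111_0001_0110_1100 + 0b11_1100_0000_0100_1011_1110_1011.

0b111000011000011110101010111

Add column by column in base 2, right to left:
  0+1 = 1
  0+1 = 1
  1+0 = 1
  1+1 = 0 carry 1
  0+0+1 = 1
  1+1 = 0 carry 1
  1+1+1 = 1 carry 1
  0+1+1 = 0 carry 1
  1+1+1 = 1 carry 1
  0+1+1 = 0 carry 1
  0+0+1 = 1
  0+1 = 1
  1+0 = 1
  1+0 = 1
  1+1 = 0 carry 1
  1+0+1 = 0 carry 1
  1+0+1 = 0 carry 1
  1+0+1 = 0 carry 1
  0+0+1 = 1
  1+0 = 1
  0+0 = 0
  0+0 = 0
  1+1 = 0 carry 1
  0+1+1 = 0 carry 1
  1+1+1 = 1 carry 1
  1+1+1 = 1 carry 1
  final carry 1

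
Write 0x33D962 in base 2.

0b1100111101100101100010

Expand each hex digit to 4 bits: 3=0011 3=0011 D=1101 9=1001 6=0110 2=0010.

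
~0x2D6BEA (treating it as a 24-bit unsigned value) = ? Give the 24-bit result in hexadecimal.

Each hex digit d becomes F−d:
  2→D, D→2, 6→9, B→4, E→1, A→5

0xD29415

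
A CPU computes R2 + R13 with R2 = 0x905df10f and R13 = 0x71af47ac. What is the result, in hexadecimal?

Add column by column in base 16, right to left:
  f+c = b carry 1
  0+a+1 = b
  1+7 = 8
  f+4 = 3 carry 1
  d+f+1 = d carry 1
  5+a+1 = 0 carry 1
  0+1+1 = 2
  9+7 = 0 carry 1
  final carry 1

0x1020d38bb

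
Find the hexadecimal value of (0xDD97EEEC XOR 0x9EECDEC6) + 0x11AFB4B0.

First 0xDD97EEEC XOR 0x9EECDEC6 = 0x437B302A.
Add column by column in base 16, right to left:
  A+0 = A
  2+B = D
  0+4 = 4
  3+B = E
  B+F = A carry 1
  7+A+1 = 2 carry 1
  3+1+1 = 5
  4+1 = 5

0x552AE4DA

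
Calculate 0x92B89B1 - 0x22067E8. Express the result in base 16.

Subtract column by column in base 16:
  1-8 → 9 (borrow)
  B-E-1 → C (borrow)
  9-7-1 → 1
  8-6 → 2
  B-0 → B
  2-2 → 0
  9-2 → 7

0x70B21C9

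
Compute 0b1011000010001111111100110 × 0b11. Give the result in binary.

0b100001000110101111110110010

Multiply each base-2 digit by 3, carrying:
  0×3 = 0 → write 0
  1×3 = 3 → write 1 carry 1
  1×3+1 = 4 → write 0 carry 2
  0×3+2 = 2 → write 0 carry 1
  0×3+1 = 1 → write 1
  1×3 = 3 → write 1 carry 1
  1×3+1 = 4 → write 0 carry 2
  1×3+2 = 5 → write 1 carry 2
  1×3+2 = 5 → write 1 carry 2
  1×3+2 = 5 → write 1 carry 2
  1×3+2 = 5 → write 1 carry 2
  1×3+2 = 5 → write 1 carry 2
  1×3+2 = 5 → write 1 carry 2
  0×3+2 = 2 → write 0 carry 1
  0×3+1 = 1 → write 1
  0×3 = 0 → write 0
  1×3 = 3 → write 1 carry 1
  0×3+1 = 1 → write 1
  0×3 = 0 → write 0
  0×3 = 0 → write 0
  0×3 = 0 → write 0
  1×3 = 3 → write 1 carry 1
  1×3+1 = 4 → write 0 carry 2
  0×3+2 = 2 → write 0 carry 1
  1×3+1 = 4 → write 0 carry 2
  remaining carry: 10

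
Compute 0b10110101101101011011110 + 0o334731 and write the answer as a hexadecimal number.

0x5C94B7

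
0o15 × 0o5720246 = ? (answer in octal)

Multiply each base-8 digit by 13, carrying:
  6×13 = 78 → write 6 carry 9
  4×13+9 = 61 → write 5 carry 7
  2×13+7 = 33 → write 1 carry 4
  0×13+4 = 4 → write 4
  2×13 = 26 → write 2 carry 3
  7×13+3 = 94 → write 6 carry 11
  5×13+11 = 76 → write 4 carry 9
  remaining carry: 11

0o114624156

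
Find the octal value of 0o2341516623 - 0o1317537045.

0o1021757556

Subtract column by column in base 8:
  3-5 → 6 (borrow)
  2-4-1 → 5 (borrow)
  6-0-1 → 5
  6-7 → 7 (borrow)
  1-3-1 → 5 (borrow)
  5-5-1 → 7 (borrow)
  1-7-1 → 1 (borrow)
  4-1-1 → 2
  3-3 → 0
  2-1 → 1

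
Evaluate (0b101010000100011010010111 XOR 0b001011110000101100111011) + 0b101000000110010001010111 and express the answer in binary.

0b1001001111011001000000011

First 0b101010000100011010010111 XOR 0b001011110000101100111011 = 0b100001110100110110101100.
Add column by column in base 2, right to left:
  0+1 = 1
  0+1 = 1
  1+1 = 0 carry 1
  1+0+1 = 0 carry 1
  0+1+1 = 0 carry 1
  1+0+1 = 0 carry 1
  0+1+1 = 0 carry 1
  1+0+1 = 0 carry 1
  1+0+1 = 0 carry 1
  0+0+1 = 1
  1+1 = 0 carry 1
  1+0+1 = 0 carry 1
  0+0+1 = 1
  0+1 = 1
  1+1 = 0 carry 1
  0+0+1 = 1
  1+0 = 1
  1+0 = 1
  1+0 = 1
  0+0 = 0
  0+0 = 0
  0+1 = 1
  0+0 = 0
  1+1 = 0 carry 1
  final carry 1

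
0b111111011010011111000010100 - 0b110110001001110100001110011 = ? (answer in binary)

Subtract column by column in base 2:
  0-1 → 1 (borrow)
  0-1-1 → 0 (borrow)
  1-0-1 → 0
  0-0 → 0
  1-1 → 0
  0-1 → 1 (borrow)
  0-1-1 → 0 (borrow)
  0-0-1 → 1 (borrow)
  0-0-1 → 1 (borrow)
  1-0-1 → 0
  1-0 → 1
  1-1 → 0
  1-0 → 1
  1-1 → 0
  0-1 → 1 (borrow)
  0-1-1 → 0 (borrow)
  1-0-1 → 0
  0-0 → 0
  1-1 → 0
  1-0 → 1
  0-0 → 0
  1-0 → 1
  1-1 → 0
  1-1 → 0
  1-0 → 1
  1-1 → 0
  1-1 → 0

0b1001010000101010110100001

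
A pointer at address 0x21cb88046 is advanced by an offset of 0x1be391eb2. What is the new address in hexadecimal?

0x3daf19ef8

Add column by column in base 16, right to left:
  6+2 = 8
  4+b = f
  0+e = e
  8+1 = 9
  8+9 = 1 carry 1
  b+3+1 = f
  c+e = a carry 1
  1+b+1 = d
  2+1 = 3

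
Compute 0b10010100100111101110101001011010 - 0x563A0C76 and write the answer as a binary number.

0b111110011001001101110111100100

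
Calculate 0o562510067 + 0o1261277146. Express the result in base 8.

0o2044007235

Add column by column in base 8, right to left:
  7+6 = 5 carry 1
  6+4+1 = 3 carry 1
  0+1+1 = 2
  0+7 = 7
  1+7 = 0 carry 1
  5+2+1 = 0 carry 1
  2+1+1 = 4
  6+6 = 4 carry 1
  5+2+1 = 0 carry 1
  0+1+1 = 2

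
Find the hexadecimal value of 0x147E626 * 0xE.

Multiply each base-16 digit by 14, carrying:
  6×14 = 84 → write 4 carry 5
  2×14+5 = 33 → write 1 carry 2
  6×14+2 = 86 → write 6 carry 5
  E×14+5 = 201 → write 9 carry 12
  7×14+12 = 110 → write E carry 6
  4×14+6 = 62 → write E carry 3
  1×14+3 = 17 → write 1 carry 1
  remaining carry: 1

0x11EE9614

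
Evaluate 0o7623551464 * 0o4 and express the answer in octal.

Multiply each base-8 digit by 4, carrying:
  4×4 = 16 → write 0 carry 2
  6×4+2 = 26 → write 2 carry 3
  4×4+3 = 19 → write 3 carry 2
  1×4+2 = 6 → write 6
  5×4 = 20 → write 4 carry 2
  5×4+2 = 22 → write 6 carry 2
  3×4+2 = 14 → write 6 carry 1
  2×4+1 = 9 → write 1 carry 1
  6×4+1 = 25 → write 1 carry 3
  7×4+3 = 31 → write 7 carry 3
  remaining carry: 3

0o37116646320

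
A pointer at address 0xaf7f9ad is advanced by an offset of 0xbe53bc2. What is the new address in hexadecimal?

Add column by column in base 16, right to left:
  d+2 = f
  a+c = 6 carry 1
  9+b+1 = 5 carry 1
  f+3+1 = 3 carry 1
  7+5+1 = d
  f+e = d carry 1
  a+b+1 = 6 carry 1
  final carry 1

0x16dd356f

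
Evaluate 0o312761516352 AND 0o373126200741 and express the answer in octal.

0o312120000340

AND each oct digit independently (no carries):
  3&3=3, 1&7=1, 2&3=2, 7&1=1, 6&2=2, 1&6=0, 5&2=0, 1&0=0, 6&0=0, 3&7=3, 5&4=4, 2&1=0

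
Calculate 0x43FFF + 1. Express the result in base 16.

0x44000

The trailing 3 digits are F (max in base 16), so adding 1 cascades: they roll to 0 and the next digit up increments.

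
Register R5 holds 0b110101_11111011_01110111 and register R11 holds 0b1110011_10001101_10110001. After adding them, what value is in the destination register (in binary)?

0b101010011000100100101000

Add column by column in base 2, right to left:
  1+1 = 0 carry 1
  1+0+1 = 0 carry 1
  1+0+1 = 0 carry 1
  0+0+1 = 1
  1+1 = 0 carry 1
  1+1+1 = 1 carry 1
  1+0+1 = 0 carry 1
  0+1+1 = 0 carry 1
  1+1+1 = 1 carry 1
  1+0+1 = 0 carry 1
  0+1+1 = 0 carry 1
  1+1+1 = 1 carry 1
  1+0+1 = 0 carry 1
  1+0+1 = 0 carry 1
  1+0+1 = 0 carry 1
  1+1+1 = 1 carry 1
  1+1+1 = 1 carry 1
  0+1+1 = 0 carry 1
  1+0+1 = 0 carry 1
  0+0+1 = 1
  1+1 = 0 carry 1
  1+1+1 = 1 carry 1
  0+1+1 = 0 carry 1
  final carry 1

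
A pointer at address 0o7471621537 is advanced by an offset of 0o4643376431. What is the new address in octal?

Add column by column in base 8, right to left:
  7+1 = 0 carry 1
  3+3+1 = 7
  5+4 = 1 carry 1
  1+6+1 = 0 carry 1
  2+7+1 = 2 carry 1
  6+3+1 = 2 carry 1
  1+3+1 = 5
  7+4 = 3 carry 1
  4+6+1 = 3 carry 1
  7+4+1 = 4 carry 1
  final carry 1

0o14335220170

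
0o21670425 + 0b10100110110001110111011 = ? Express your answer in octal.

0b10100110110001110111011 = 0o24661673 in octal.
Add column by column in base 8, right to left:
  5+3 = 0 carry 1
  2+7+1 = 2 carry 1
  4+6+1 = 3 carry 1
  0+1+1 = 2
  7+6 = 5 carry 1
  6+6+1 = 5 carry 1
  1+4+1 = 6
  2+2 = 4

0o46552320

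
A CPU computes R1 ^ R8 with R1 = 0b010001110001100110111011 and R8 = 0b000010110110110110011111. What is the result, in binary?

0b010011000111010000100100

XOR bit by bit (1 where the bits differ):
  010001110001100110111011
^ 000010110110110110011111
= 010011000111010000100100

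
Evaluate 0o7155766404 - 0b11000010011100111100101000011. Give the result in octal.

0b11000010011100111100101000011 = 0o3023474503 in octal.
Subtract column by column in base 8:
  4-3 → 1
  0-0 → 0
  4-5 → 7 (borrow)
  6-4-1 → 1
  6-7 → 7 (borrow)
  7-4-1 → 2
  5-3 → 2
  5-2 → 3
  1-0 → 1
  7-3 → 4

0o4132271701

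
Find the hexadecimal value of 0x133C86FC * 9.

Multiply each base-16 digit by 9, carrying:
  C×9 = 108 → write C carry 6
  F×9+6 = 141 → write D carry 8
  6×9+8 = 62 → write E carry 3
  8×9+3 = 75 → write B carry 4
  C×9+4 = 112 → write 0 carry 7
  3×9+7 = 34 → write 2 carry 2
  3×9+2 = 29 → write D carry 1
  1×9+1 = 10 → write A

0xAD20BEDC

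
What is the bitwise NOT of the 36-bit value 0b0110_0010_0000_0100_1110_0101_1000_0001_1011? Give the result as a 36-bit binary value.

0b100111011111101100011010011111100100

Invert each bit: 011000100000010011100101100000011011 → 100111011111101100011010011111100100.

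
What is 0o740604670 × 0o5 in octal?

Multiply each base-8 digit by 5, carrying:
  0×5 = 0 → write 0
  7×5 = 35 → write 3 carry 4
  6×5+4 = 34 → write 2 carry 4
  4×5+4 = 24 → write 0 carry 3
  0×5+3 = 3 → write 3
  6×5 = 30 → write 6 carry 3
  0×5+3 = 3 → write 3
  4×5 = 20 → write 4 carry 2
  7×5+2 = 37 → write 5 carry 4
  remaining carry: 4

0o4543630230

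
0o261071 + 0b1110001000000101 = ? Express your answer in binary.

0o261071 = 0b10110001000111001 in binary.
Add column by column in base 2, right to left:
  1+1 = 0 carry 1
  0+0+1 = 1
  0+1 = 1
  1+0 = 1
  1+0 = 1
  1+0 = 1
  0+0 = 0
  0+0 = 0
  0+0 = 0
  1+1 = 0 carry 1
  0+0+1 = 1
  0+0 = 0
  0+0 = 0
  1+1 = 0 carry 1
  1+1+1 = 1 carry 1
  0+1+1 = 0 carry 1
  1+0+1 = 0 carry 1
  final carry 1

0b100100010000111110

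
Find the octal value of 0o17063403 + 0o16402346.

Add column by column in base 8, right to left:
  3+6 = 1 carry 1
  0+4+1 = 5
  4+3 = 7
  3+2 = 5
  6+0 = 6
  0+4 = 4
  7+6 = 5 carry 1
  1+1+1 = 3

0o35465751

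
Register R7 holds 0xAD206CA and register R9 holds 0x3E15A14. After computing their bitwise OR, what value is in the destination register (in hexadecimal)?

OR each hex digit independently (no carries):
  A|3=B, D|E=F, 2|1=3, 0|5=5, 6|A=E, C|1=D, A|4=E

0xBF35EDE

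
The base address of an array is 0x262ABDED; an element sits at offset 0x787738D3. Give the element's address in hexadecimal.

0x9EA1F6C0

Add column by column in base 16, right to left:
  D+3 = 0 carry 1
  E+D+1 = C carry 1
  D+8+1 = 6 carry 1
  B+3+1 = F
  A+7 = 1 carry 1
  2+7+1 = A
  6+8 = E
  2+7 = 9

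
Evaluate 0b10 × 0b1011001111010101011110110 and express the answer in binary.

0b10110011110101010111101100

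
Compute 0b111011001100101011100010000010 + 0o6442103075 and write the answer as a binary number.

0b1101111101110110011111010111111

0o6442103075 = 0b110100100010001000011000111101 in binary.
Add column by column in base 2, right to left:
  0+1 = 1
  1+0 = 1
  0+1 = 1
  0+1 = 1
  0+1 = 1
  0+1 = 1
  0+0 = 0
  1+0 = 1
  0+0 = 0
  0+1 = 1
  0+1 = 1
  1+0 = 1
  1+0 = 1
  1+0 = 1
  0+0 = 0
  1+1 = 0 carry 1
  0+0+1 = 1
  1+0 = 1
  0+0 = 0
  0+1 = 1
  1+0 = 1
  1+0 = 1
  0+0 = 0
  0+1 = 1
  1+0 = 1
  1+0 = 1
  0+1 = 1
  1+0 = 1
  1+1 = 0 carry 1
  1+1+1 = 1 carry 1
  final carry 1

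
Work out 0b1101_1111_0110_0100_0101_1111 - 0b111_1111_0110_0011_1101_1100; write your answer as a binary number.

0b11000000000000010000011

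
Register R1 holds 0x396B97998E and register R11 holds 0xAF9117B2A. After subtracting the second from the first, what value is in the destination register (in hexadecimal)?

Subtract column by column in base 16:
  E-A → 4
  8-2 → 6
  9-B → E (borrow)
  9-7-1 → 1
  7-1 → 6
  9-1 → 8
  B-9 → 2
  6-F → 7 (borrow)
  9-A-1 → E (borrow)
  3-0-1 → 2

0x2E72861E64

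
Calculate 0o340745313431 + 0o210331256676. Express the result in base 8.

0o551276572327

Add column by column in base 8, right to left:
  1+6 = 7
  3+7 = 2 carry 1
  4+6+1 = 3 carry 1
  3+6+1 = 2 carry 1
  1+5+1 = 7
  3+2 = 5
  5+1 = 6
  4+3 = 7
  7+3 = 2 carry 1
  0+0+1 = 1
  4+1 = 5
  3+2 = 5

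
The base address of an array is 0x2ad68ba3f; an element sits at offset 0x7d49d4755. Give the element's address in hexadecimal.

0xa82060194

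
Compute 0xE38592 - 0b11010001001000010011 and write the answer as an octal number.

0o65471577

0xE38592 = 0o70702622 in octal.
0b11010001001000010011 = 0o3211023 in octal.
Subtract column by column in base 8:
  2-3 → 7 (borrow)
  2-2-1 → 7 (borrow)
  6-0-1 → 5
  2-1 → 1
  0-1 → 7 (borrow)
  7-2-1 → 4
  0-3 → 5 (borrow)
  7-0-1 → 6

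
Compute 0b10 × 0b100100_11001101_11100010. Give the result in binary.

0b10010011001101111000100

Multiply each base-2 digit by 2, carrying:
  0×2 = 0 → write 0
  1×2 = 2 → write 0 carry 1
  0×2+1 = 1 → write 1
  0×2 = 0 → write 0
  0×2 = 0 → write 0
  1×2 = 2 → write 0 carry 1
  1×2+1 = 3 → write 1 carry 1
  1×2+1 = 3 → write 1 carry 1
  1×2+1 = 3 → write 1 carry 1
  0×2+1 = 1 → write 1
  1×2 = 2 → write 0 carry 1
  1×2+1 = 3 → write 1 carry 1
  0×2+1 = 1 → write 1
  0×2 = 0 → write 0
  1×2 = 2 → write 0 carry 1
  1×2+1 = 3 → write 1 carry 1
  0×2+1 = 1 → write 1
  0×2 = 0 → write 0
  1×2 = 2 → write 0 carry 1
  0×2+1 = 1 → write 1
  0×2 = 0 → write 0
  1×2 = 2 → write 0 carry 1
  remaining carry: 1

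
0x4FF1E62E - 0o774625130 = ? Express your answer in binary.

0b1000111111111101011101111010110

0x4FF1E62E = 0b1001111111100011110011000101110 in binary.
0o774625130 = 0b111111100110010101001011000 in binary.
Subtract column by column in base 2:
  0-0 → 0
  1-0 → 1
  1-0 → 1
  1-1 → 0
  0-1 → 1 (borrow)
  1-0-1 → 0
  0-1 → 1 (borrow)
  0-0-1 → 1 (borrow)
  0-0-1 → 1 (borrow)
  1-1-1 → 1 (borrow)
  1-0-1 → 0
  0-1 → 1 (borrow)
  0-0-1 → 1 (borrow)
  1-1-1 → 1 (borrow)
  1-0-1 → 0
  1-0 → 1
  1-1 → 0
  0-1 → 1 (borrow)
  0-0-1 → 1 (borrow)
  0-0-1 → 1 (borrow)
  1-1-1 → 1 (borrow)
  1-1-1 → 1 (borrow)
  1-1-1 → 1 (borrow)
  1-1-1 → 1 (borrow)
  1-1-1 → 1 (borrow)
  1-1-1 → 1 (borrow)
  1-1-1 → 1 (borrow)
  1-0-1 → 0
  0-0 → 0
  0-0 → 0
  1-0 → 1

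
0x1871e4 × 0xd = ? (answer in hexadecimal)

0x13dc894

Multiply each base-16 digit by 13, carrying:
  4×13 = 52 → write 4 carry 3
  e×13+3 = 185 → write 9 carry 11
  1×13+11 = 24 → write 8 carry 1
  7×13+1 = 92 → write c carry 5
  8×13+5 = 109 → write d carry 6
  1×13+6 = 19 → write 3 carry 1
  remaining carry: 1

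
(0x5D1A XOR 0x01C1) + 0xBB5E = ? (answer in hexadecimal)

0x11839

First 0x5D1A XOR 0x01C1 = 0x5CDB.
Add column by column in base 16, right to left:
  B+E = 9 carry 1
  D+5+1 = 3 carry 1
  C+B+1 = 8 carry 1
  5+B+1 = 1 carry 1
  final carry 1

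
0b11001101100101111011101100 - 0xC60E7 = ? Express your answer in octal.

0o312377005

0b11001101100101111011101100 = 0o315457354 in octal.
0xC60E7 = 0o3060347 in octal.
Subtract column by column in base 8:
  4-7 → 5 (borrow)
  5-4-1 → 0
  3-3 → 0
  7-0 → 7
  5-6 → 7 (borrow)
  4-0-1 → 3
  5-3 → 2
  1-0 → 1
  3-0 → 3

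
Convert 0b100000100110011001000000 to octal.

0o40463100

Group the bits in threes: 100 000 100 110 011 001 000 000 → 40463100.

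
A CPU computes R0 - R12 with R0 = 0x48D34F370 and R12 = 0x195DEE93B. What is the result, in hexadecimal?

0x2F7560A35

Subtract column by column in base 16:
  0-B → 5 (borrow)
  7-3-1 → 3
  3-9 → A (borrow)
  F-E-1 → 0
  4-E → 6 (borrow)
  3-D-1 → 5 (borrow)
  D-5-1 → 7
  8-9 → F (borrow)
  4-1-1 → 2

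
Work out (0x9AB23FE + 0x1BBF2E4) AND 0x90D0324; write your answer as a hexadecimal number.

0x9050220

Add column by column in base 16, right to left:
  E+4 = 2 carry 1
  F+E+1 = E carry 1
  3+2+1 = 6
  2+F = 1 carry 1
  B+B+1 = 7 carry 1
  A+B+1 = 6 carry 1
  9+1+1 = B
Sum = 0xB6716E2; now AND with 0x90D0324:
  B&9=9, 6&0=0, 7&D=5, 1&0=0, 6&3=2, E&2=2, 2&4=0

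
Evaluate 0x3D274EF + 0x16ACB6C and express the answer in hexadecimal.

0x53D405B

Add column by column in base 16, right to left:
  F+C = B carry 1
  E+6+1 = 5 carry 1
  4+B+1 = 0 carry 1
  7+C+1 = 4 carry 1
  2+A+1 = D
  D+6 = 3 carry 1
  3+1+1 = 5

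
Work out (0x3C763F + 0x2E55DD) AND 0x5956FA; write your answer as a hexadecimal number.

Add column by column in base 16, right to left:
  F+D = C carry 1
  3+D+1 = 1 carry 1
  6+5+1 = C
  7+5 = C
  C+E = A carry 1
  3+2+1 = 6
Sum = 0x6ACC1C; now AND with 0x5956FA:
  6&5=4, A&9=8, C&5=4, C&6=4, 1&F=1, C&A=8

0x484418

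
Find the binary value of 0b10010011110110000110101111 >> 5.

Right shift by 5: drop the 5 least-significant bits.

0b100100111101100001101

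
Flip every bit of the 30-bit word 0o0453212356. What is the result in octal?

Each oct digit d becomes 7−d:
  0→7, 4→3, 5→2, 3→4, 2→5, 1→6, 2→5, 3→4, 5→2, 6→1

0o7324565421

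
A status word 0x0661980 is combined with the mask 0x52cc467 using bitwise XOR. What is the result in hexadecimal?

0x54adde7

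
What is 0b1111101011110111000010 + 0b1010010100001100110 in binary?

0b10000111110011000101000

Add column by column in base 2, right to left:
  0+0 = 0
  1+1 = 0 carry 1
  0+1+1 = 0 carry 1
  0+0+1 = 1
  0+0 = 0
  0+1 = 1
  1+1 = 0 carry 1
  1+0+1 = 0 carry 1
  1+0+1 = 0 carry 1
  0+0+1 = 1
  1+0 = 1
  1+1 = 0 carry 1
  1+0+1 = 0 carry 1
  1+1+1 = 1 carry 1
  0+0+1 = 1
  1+0 = 1
  0+1 = 1
  1+0 = 1
  1+1 = 0 carry 1
  1+0+1 = 0 carry 1
  1+0+1 = 0 carry 1
  1+0+1 = 0 carry 1
  final carry 1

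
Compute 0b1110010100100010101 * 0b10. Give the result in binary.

0b11100101001000101010

Multiply each base-2 digit by 2, carrying:
  1×2 = 2 → write 0 carry 1
  0×2+1 = 1 → write 1
  1×2 = 2 → write 0 carry 1
  0×2+1 = 1 → write 1
  1×2 = 2 → write 0 carry 1
  0×2+1 = 1 → write 1
  0×2 = 0 → write 0
  0×2 = 0 → write 0
  1×2 = 2 → write 0 carry 1
  0×2+1 = 1 → write 1
  0×2 = 0 → write 0
  1×2 = 2 → write 0 carry 1
  0×2+1 = 1 → write 1
  1×2 = 2 → write 0 carry 1
  0×2+1 = 1 → write 1
  0×2 = 0 → write 0
  1×2 = 2 → write 0 carry 1
  1×2+1 = 3 → write 1 carry 1
  1×2+1 = 3 → write 1 carry 1
  remaining carry: 1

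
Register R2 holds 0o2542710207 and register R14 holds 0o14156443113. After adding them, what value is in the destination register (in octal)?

0o16721353322

Add column by column in base 8, right to left:
  7+3 = 2 carry 1
  0+1+1 = 2
  2+1 = 3
  0+3 = 3
  1+4 = 5
  7+4 = 3 carry 1
  2+6+1 = 1 carry 1
  4+5+1 = 2 carry 1
  5+1+1 = 7
  2+4 = 6
  0+1 = 1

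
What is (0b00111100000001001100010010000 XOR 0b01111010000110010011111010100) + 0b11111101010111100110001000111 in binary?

First 0b00111100000001001100010010000 XOR 0b01111010000110010011111010100 = 0b01000110000111011111101000100.
Add column by column in base 2, right to left:
  0+1 = 1
  0+1 = 1
  1+1 = 0 carry 1
  0+0+1 = 1
  0+0 = 0
  0+0 = 0
  1+1 = 0 carry 1
  0+0+1 = 1
  1+0 = 1
  1+0 = 1
  1+1 = 0 carry 1
  1+1+1 = 1 carry 1
  1+0+1 = 0 carry 1
  1+0+1 = 0 carry 1
  0+1+1 = 0 carry 1
  1+1+1 = 1 carry 1
  1+1+1 = 1 carry 1
  1+1+1 = 1 carry 1
  0+0+1 = 1
  0+1 = 1
  0+0 = 0
  0+1 = 1
  1+0 = 1
  1+1 = 0 carry 1
  0+1+1 = 0 carry 1
  0+1+1 = 0 carry 1
  0+1+1 = 0 carry 1
  1+1+1 = 1 carry 1
  0+1+1 = 0 carry 1
  final carry 1

0b101000011011111000101110001011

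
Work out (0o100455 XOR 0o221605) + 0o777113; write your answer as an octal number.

0o1320363

First 0o100455 XOR 0o221605 = 0o321250.
Add column by column in base 8, right to left:
  0+3 = 3
  5+1 = 6
  2+1 = 3
  1+7 = 0 carry 1
  2+7+1 = 2 carry 1
  3+7+1 = 3 carry 1
  final carry 1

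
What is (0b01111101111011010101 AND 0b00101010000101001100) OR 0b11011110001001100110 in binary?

0b11111110001001100110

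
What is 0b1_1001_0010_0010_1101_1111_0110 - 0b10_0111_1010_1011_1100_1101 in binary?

0b1011010101000001000101001

Subtract column by column in base 2:
  0-1 → 1 (borrow)
  1-0-1 → 0
  1-1 → 0
  0-1 → 1 (borrow)
  1-0-1 → 0
  1-0 → 1
  1-1 → 0
  1-1 → 0
  1-1 → 0
  0-1 → 1 (borrow)
  1-0-1 → 0
  1-1 → 0
  0-0 → 0
  1-1 → 0
  0-0 → 0
  0-1 → 1 (borrow)
  0-1-1 → 0 (borrow)
  1-1-1 → 1 (borrow)
  0-1-1 → 0 (borrow)
  0-0-1 → 1 (borrow)
  1-0-1 → 0
  0-1 → 1 (borrow)
  0-0-1 → 1 (borrow)
  1-0-1 → 0
  1-0 → 1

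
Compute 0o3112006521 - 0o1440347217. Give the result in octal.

0o1451437302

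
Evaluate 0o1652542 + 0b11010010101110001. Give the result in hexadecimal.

0x8FAD3

0o1652542 = 0x75562 in hexadecimal.
0b11010010101110001 = 0x1A571 in hexadecimal.
Add column by column in base 16, right to left:
  2+1 = 3
  6+7 = D
  5+5 = A
  5+A = F
  7+1 = 8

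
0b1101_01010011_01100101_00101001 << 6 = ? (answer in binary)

Left shift by 6: append 6 zero bits.

0b1101010100110110010100101001000000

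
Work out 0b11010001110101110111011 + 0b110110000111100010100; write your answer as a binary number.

Add column by column in base 2, right to left:
  1+0 = 1
  1+0 = 1
  0+1 = 1
  1+0 = 1
  1+1 = 0 carry 1
  1+0+1 = 0 carry 1
  0+0+1 = 1
  1+0 = 1
  1+1 = 0 carry 1
  1+1+1 = 1 carry 1
  0+1+1 = 0 carry 1
  1+1+1 = 1 carry 1
  0+0+1 = 1
  1+0 = 1
  1+0 = 1
  1+0 = 1
  0+1 = 1
  0+1 = 1
  0+0 = 0
  1+1 = 0 carry 1
  0+1+1 = 0 carry 1
  1+0+1 = 0 carry 1
  1+0+1 = 0 carry 1
  final carry 1

0b100000111111101011001111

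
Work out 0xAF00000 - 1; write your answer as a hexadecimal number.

0xAEFFFFF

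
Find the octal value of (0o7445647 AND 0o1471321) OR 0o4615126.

0o5655327

0o7445647 AND 0o1471321 = 0o1441201.
Then OR with 0o4615126.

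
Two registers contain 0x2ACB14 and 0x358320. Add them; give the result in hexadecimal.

0x604E34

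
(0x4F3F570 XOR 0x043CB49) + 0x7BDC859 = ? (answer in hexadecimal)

First 0x4F3F570 XOR 0x043CB49 = 0x4B03E39.
Add column by column in base 16, right to left:
  9+9 = 2 carry 1
  3+5+1 = 9
  E+8 = 6 carry 1
  3+C+1 = 0 carry 1
  0+D+1 = E
  B+B = 6 carry 1
  4+7+1 = C

0xC6E0692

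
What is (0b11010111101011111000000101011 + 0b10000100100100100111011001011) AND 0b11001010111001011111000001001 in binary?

Add column by column in base 2, right to left:
  1+1 = 0 carry 1
  1+1+1 = 1 carry 1
  0+0+1 = 1
  1+1 = 0 carry 1
  0+0+1 = 1
  1+0 = 1
  0+1 = 1
  0+1 = 1
  0+0 = 0
  0+1 = 1
  0+1 = 1
  0+1 = 1
  1+0 = 1
  1+0 = 1
  1+1 = 0 carry 1
  1+0+1 = 0 carry 1
  1+0+1 = 0 carry 1
  0+1+1 = 0 carry 1
  1+0+1 = 0 carry 1
  0+0+1 = 1
  1+1 = 0 carry 1
  1+0+1 = 0 carry 1
  1+0+1 = 0 carry 1
  1+1+1 = 1 carry 1
  0+0+1 = 1
  1+0 = 1
  0+0 = 0
  1+0 = 1
  1+1 = 0 carry 1
  final carry 1
Sum = 0b101011100010000011111011110110; now AND with 0b11001010111001011111000001001:
  101011100010000011111011110110
& 011001010111001011111000001001
= 001001000010000011111000000000

0b1001000010000011111000000000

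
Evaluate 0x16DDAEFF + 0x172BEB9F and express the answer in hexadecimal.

Add column by column in base 16, right to left:
  F+F = E carry 1
  F+9+1 = 9 carry 1
  E+B+1 = A carry 1
  A+E+1 = 9 carry 1
  D+B+1 = 9 carry 1
  D+2+1 = 0 carry 1
  6+7+1 = E
  1+1 = 2

0x2E099A9E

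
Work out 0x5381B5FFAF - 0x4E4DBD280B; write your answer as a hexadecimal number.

Subtract column by column in base 16:
  F-B → 4
  A-0 → A
  F-8 → 7
  F-2 → D
  5-D → 8 (borrow)
  B-B-1 → F (borrow)
  1-D-1 → 3 (borrow)
  8-4-1 → 3
  3-E → 5 (borrow)
  5-4-1 → 0

0x533F8D7A4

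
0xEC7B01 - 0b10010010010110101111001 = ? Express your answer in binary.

0b101000110100110110001000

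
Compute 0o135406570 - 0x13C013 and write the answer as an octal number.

0o130446545

0x13C013 = 0o4740023 in octal.
Subtract column by column in base 8:
  0-3 → 5 (borrow)
  7-2-1 → 4
  5-0 → 5
  6-0 → 6
  0-4 → 4 (borrow)
  4-7-1 → 4 (borrow)
  5-4-1 → 0
  3-0 → 3
  1-0 → 1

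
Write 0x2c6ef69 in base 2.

0b10110001101110111101101001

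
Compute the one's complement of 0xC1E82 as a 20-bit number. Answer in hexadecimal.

Each hex digit d becomes F−d:
  C→3, 1→E, E→1, 8→7, 2→D

0x3E17D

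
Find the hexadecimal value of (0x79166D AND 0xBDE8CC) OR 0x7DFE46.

0x79166D AND 0xBDE8CC = 0x39004C.
Then OR with 0x7DFE46.

0x7DFE4E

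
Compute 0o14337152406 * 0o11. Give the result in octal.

0o157730676466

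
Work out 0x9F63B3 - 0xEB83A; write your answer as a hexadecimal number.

0x90AB79

Subtract column by column in base 16:
  3-A → 9 (borrow)
  B-3-1 → 7
  3-8 → B (borrow)
  6-B-1 → A (borrow)
  F-E-1 → 0
  9-0 → 9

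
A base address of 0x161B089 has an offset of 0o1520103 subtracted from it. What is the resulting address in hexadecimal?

0x15B1046

0o1520103 = 0x6A043 in hexadecimal.
Subtract column by column in base 16:
  9-3 → 6
  8-4 → 4
  0-0 → 0
  B-A → 1
  1-6 → B (borrow)
  6-0-1 → 5
  1-0 → 1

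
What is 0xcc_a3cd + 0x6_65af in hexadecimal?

0xd3097c

Add column by column in base 16, right to left:
  d+f = c carry 1
  c+a+1 = 7 carry 1
  3+5+1 = 9
  a+6 = 0 carry 1
  c+6+1 = 3 carry 1
  c+0+1 = d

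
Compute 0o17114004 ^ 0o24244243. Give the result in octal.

XOR each oct digit independently (no carries):
  1^2=3, 7^4=3, 1^2=3, 1^4=5, 4^4=0, 0^2=2, 0^4=4, 4^3=7

0o33350247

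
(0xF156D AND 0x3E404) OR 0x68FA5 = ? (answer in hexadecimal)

0x78FA5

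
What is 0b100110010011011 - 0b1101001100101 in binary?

0b11001000110110

Subtract column by column in base 2:
  1-1 → 0
  1-0 → 1
  0-1 → 1 (borrow)
  1-0-1 → 0
  1-0 → 1
  0-1 → 1 (borrow)
  0-1-1 → 0 (borrow)
  1-0-1 → 0
  0-0 → 0
  0-1 → 1 (borrow)
  1-0-1 → 0
  1-1 → 0
  0-1 → 1 (borrow)
  0-0-1 → 1 (borrow)
  1-0-1 → 0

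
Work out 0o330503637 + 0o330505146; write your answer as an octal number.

0o661211005

Add column by column in base 8, right to left:
  7+6 = 5 carry 1
  3+4+1 = 0 carry 1
  6+1+1 = 0 carry 1
  3+5+1 = 1 carry 1
  0+0+1 = 1
  5+5 = 2 carry 1
  0+0+1 = 1
  3+3 = 6
  3+3 = 6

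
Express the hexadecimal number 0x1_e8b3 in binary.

Expand each hex digit to 4 bits: 1=0001 e=1110 8=1000 b=1011 3=0011.

0b11110100010110011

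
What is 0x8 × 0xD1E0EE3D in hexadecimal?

Multiply each base-16 digit by 8, carrying:
  D×8 = 104 → write 8 carry 6
  3×8+6 = 30 → write E carry 1
  E×8+1 = 113 → write 1 carry 7
  E×8+7 = 119 → write 7 carry 7
  0×8+7 = 7 → write 7
  E×8 = 112 → write 0 carry 7
  1×8+7 = 15 → write F
  D×8 = 104 → write 8 carry 6
  remaining carry: 6

0x68F0771E8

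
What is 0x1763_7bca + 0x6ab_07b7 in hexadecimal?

0x1e0e8381

Add column by column in base 16, right to left:
  a+7 = 1 carry 1
  c+b+1 = 8 carry 1
  b+7+1 = 3 carry 1
  7+0+1 = 8
  3+b = e
  6+a = 0 carry 1
  7+6+1 = e
  1+0 = 1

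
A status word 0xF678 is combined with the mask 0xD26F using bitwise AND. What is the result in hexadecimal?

AND each hex digit independently (no carries):
  F&D=D, 6&2=2, 7&6=6, 8&F=8

0xD268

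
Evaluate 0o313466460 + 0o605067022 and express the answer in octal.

0o1120555502

Add column by column in base 8, right to left:
  0+2 = 2
  6+2 = 0 carry 1
  4+0+1 = 5
  6+7 = 5 carry 1
  6+6+1 = 5 carry 1
  4+0+1 = 5
  3+5 = 0 carry 1
  1+0+1 = 2
  3+6 = 1 carry 1
  final carry 1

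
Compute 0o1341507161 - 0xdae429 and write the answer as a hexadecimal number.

0xaabaa48

0o1341507161 = 0xb868e71 in hexadecimal.
Subtract column by column in base 16:
  1-9 → 8 (borrow)
  7-2-1 → 4
  e-4 → a
  8-e → a (borrow)
  6-a-1 → b (borrow)
  8-d-1 → a (borrow)
  b-0-1 → a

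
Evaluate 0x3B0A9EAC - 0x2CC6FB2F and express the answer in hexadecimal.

Subtract column by column in base 16:
  C-F → D (borrow)
  A-2-1 → 7
  E-B → 3
  9-F → A (borrow)
  A-6-1 → 3
  0-C → 4 (borrow)
  B-C-1 → E (borrow)
  3-2-1 → 0

0xE43A37D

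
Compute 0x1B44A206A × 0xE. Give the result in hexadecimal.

Multiply each base-16 digit by 14, carrying:
  A×14 = 140 → write C carry 8
  6×14+8 = 92 → write C carry 5
  0×14+5 = 5 → write 5
  2×14 = 28 → write C carry 1
  A×14+1 = 141 → write D carry 8
  4×14+8 = 64 → write 0 carry 4
  4×14+4 = 60 → write C carry 3
  B×14+3 = 157 → write D carry 9
  1×14+9 = 23 → write 7 carry 1
  remaining carry: 1

0x17DC0DC5CC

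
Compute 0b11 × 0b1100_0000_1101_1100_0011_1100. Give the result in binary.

0b10010000101001010010110100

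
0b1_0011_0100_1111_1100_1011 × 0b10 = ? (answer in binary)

0b1001101001111110010110

Multiply each base-2 digit by 2, carrying:
  1×2 = 2 → write 0 carry 1
  1×2+1 = 3 → write 1 carry 1
  0×2+1 = 1 → write 1
  1×2 = 2 → write 0 carry 1
  0×2+1 = 1 → write 1
  0×2 = 0 → write 0
  1×2 = 2 → write 0 carry 1
  1×2+1 = 3 → write 1 carry 1
  1×2+1 = 3 → write 1 carry 1
  1×2+1 = 3 → write 1 carry 1
  1×2+1 = 3 → write 1 carry 1
  1×2+1 = 3 → write 1 carry 1
  0×2+1 = 1 → write 1
  0×2 = 0 → write 0
  1×2 = 2 → write 0 carry 1
  0×2+1 = 1 → write 1
  1×2 = 2 → write 0 carry 1
  1×2+1 = 3 → write 1 carry 1
  0×2+1 = 1 → write 1
  0×2 = 0 → write 0
  1×2 = 2 → write 0 carry 1
  remaining carry: 1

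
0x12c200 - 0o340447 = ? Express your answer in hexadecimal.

0x1100d9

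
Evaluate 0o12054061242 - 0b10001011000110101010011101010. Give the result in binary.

0b111111010011010000110110111000

0o12054061242 = 0b1010000101100000110001010100010 in binary.
Subtract column by column in base 2:
  0-0 → 0
  1-1 → 0
  0-0 → 0
  0-1 → 1 (borrow)
  0-0-1 → 1 (borrow)
  1-1-1 → 1 (borrow)
  0-1-1 → 0 (borrow)
  1-1-1 → 1 (borrow)
  0-0-1 → 1 (borrow)
  1-0-1 → 0
  0-1 → 1 (borrow)
  0-0-1 → 1 (borrow)
  0-1-1 → 0 (borrow)
  1-0-1 → 0
  1-1 → 0
  0-0 → 0
  0-1 → 1 (borrow)
  0-1-1 → 0 (borrow)
  0-0-1 → 1 (borrow)
  0-0-1 → 1 (borrow)
  1-0-1 → 0
  1-1 → 0
  0-1 → 1 (borrow)
  1-0-1 → 0
  0-1 → 1 (borrow)
  0-0-1 → 1 (borrow)
  0-0-1 → 1 (borrow)
  0-0-1 → 1 (borrow)
  1-1-1 → 1 (borrow)
  0-0-1 → 1 (borrow)
  1-0-1 → 0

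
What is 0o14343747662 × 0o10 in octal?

Multiply each base-8 digit by 8, carrying:
  2×8 = 16 → write 0 carry 2
  6×8+2 = 50 → write 2 carry 6
  6×8+6 = 54 → write 6 carry 6
  7×8+6 = 62 → write 6 carry 7
  4×8+7 = 39 → write 7 carry 4
  7×8+4 = 60 → write 4 carry 7
  3×8+7 = 31 → write 7 carry 3
  4×8+3 = 35 → write 3 carry 4
  3×8+4 = 28 → write 4 carry 3
  4×8+3 = 35 → write 3 carry 4
  1×8+4 = 12 → write 4 carry 1
  remaining carry: 1

0o143437476620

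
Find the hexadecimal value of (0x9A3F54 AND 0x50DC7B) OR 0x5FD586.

0x5FDDD6

0x9A3F54 AND 0x50DC7B = 0x101C50.
Then OR with 0x5FD586.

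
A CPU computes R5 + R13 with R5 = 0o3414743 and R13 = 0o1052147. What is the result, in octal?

Add column by column in base 8, right to left:
  3+7 = 2 carry 1
  4+4+1 = 1 carry 1
  7+1+1 = 1 carry 1
  4+2+1 = 7
  1+5 = 6
  4+0 = 4
  3+1 = 4

0o4467112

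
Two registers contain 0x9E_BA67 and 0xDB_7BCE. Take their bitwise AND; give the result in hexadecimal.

0x9A3A46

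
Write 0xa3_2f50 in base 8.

0o50627520

Expand each hex digit to 4 bits: a=1010 3=0011 2=0010 f=1111 5=0101 0=0000.
Group the bits in threes: 101 000 110 010 111 101 010 000 → 50627520.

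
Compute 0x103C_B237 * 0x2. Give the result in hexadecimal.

0x2079646E

Multiply each base-16 digit by 2, carrying:
  7×2 = 14 → write E
  3×2 = 6 → write 6
  2×2 = 4 → write 4
  B×2 = 22 → write 6 carry 1
  C×2+1 = 25 → write 9 carry 1
  3×2+1 = 7 → write 7
  0×2 = 0 → write 0
  1×2 = 2 → write 2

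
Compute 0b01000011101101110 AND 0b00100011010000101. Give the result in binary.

AND bit by bit (1 only where both bits are 1):
  01000011101101110
& 00100011010000101
= 00000011000000100

0b00000011000000100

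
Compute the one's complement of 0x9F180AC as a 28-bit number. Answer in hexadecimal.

Each hex digit d becomes F−d:
  9→6, F→0, 1→E, 8→7, 0→F, A→5, C→3

0x60E7F53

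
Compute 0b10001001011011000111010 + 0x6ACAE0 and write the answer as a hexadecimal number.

0b10001001011011000111010 = 0x44B63A in hexadecimal.
Add column by column in base 16, right to left:
  A+0 = A
  3+E = 1 carry 1
  6+A+1 = 1 carry 1
  B+C+1 = 8 carry 1
  4+A+1 = F
  4+6 = A

0xAF811A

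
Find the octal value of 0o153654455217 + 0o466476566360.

Add column by column in base 8, right to left:
  7+0 = 7
  1+6 = 7
  2+3 = 5
  5+6 = 3 carry 1
  5+6+1 = 4 carry 1
  4+5+1 = 2 carry 1
  4+6+1 = 3 carry 1
  5+7+1 = 5 carry 1
  6+4+1 = 3 carry 1
  3+6+1 = 2 carry 1
  5+6+1 = 4 carry 1
  1+4+1 = 6

0o642353243577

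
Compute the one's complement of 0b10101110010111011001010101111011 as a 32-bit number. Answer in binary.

Invert each bit: 10101110010111011001010101111011 → 01010001101000100110101010000100.

0b01010001101000100110101010000100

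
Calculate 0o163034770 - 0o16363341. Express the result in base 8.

0o144451427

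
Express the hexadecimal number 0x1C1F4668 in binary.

Expand each hex digit to 4 bits: 1=0001 C=1100 1=0001 F=1111 4=0100 6=0110 6=0110 8=1000.

0b11100000111110100011001101000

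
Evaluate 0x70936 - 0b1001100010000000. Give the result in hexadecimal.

0b1001100010000000 = 0x9880 in hexadecimal.
Subtract column by column in base 16:
  6-0 → 6
  3-8 → B (borrow)
  9-8-1 → 0
  0-9 → 7 (borrow)
  7-0-1 → 6

0x670B6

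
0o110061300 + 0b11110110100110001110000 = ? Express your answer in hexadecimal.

0o110061300 = 0x12062C0 in hexadecimal.
0b11110110100110001110000 = 0x7B4C70 in hexadecimal.
Add column by column in base 16, right to left:
  0+0 = 0
  C+7 = 3 carry 1
  2+C+1 = F
  6+4 = A
  0+B = B
  2+7 = 9
  1+0 = 1

0x19BAF30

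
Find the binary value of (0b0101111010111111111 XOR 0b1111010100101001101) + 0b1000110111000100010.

0b10011100101011010100

First 0b0101111010111111111 XOR 0b1111010100101001101 = 0b1010101110010110010.
Add column by column in base 2, right to left:
  0+0 = 0
  1+1 = 0 carry 1
  0+0+1 = 1
  0+0 = 0
  1+0 = 1
  1+1 = 0 carry 1
  0+0+1 = 1
  1+0 = 1
  0+0 = 0
  0+1 = 1
  1+1 = 0 carry 1
  1+1+1 = 1 carry 1
  1+0+1 = 0 carry 1
  0+1+1 = 0 carry 1
  1+1+1 = 1 carry 1
  0+0+1 = 1
  1+0 = 1
  0+0 = 0
  1+1 = 0 carry 1
  final carry 1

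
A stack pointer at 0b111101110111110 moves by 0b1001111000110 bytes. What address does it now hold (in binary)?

Add column by column in base 2, right to left:
  0+0 = 0
  1+1 = 0 carry 1
  1+1+1 = 1 carry 1
  1+0+1 = 0 carry 1
  1+0+1 = 0 carry 1
  1+0+1 = 0 carry 1
  0+1+1 = 0 carry 1
  1+1+1 = 1 carry 1
  1+1+1 = 1 carry 1
  1+1+1 = 1 carry 1
  0+0+1 = 1
  1+0 = 1
  1+1 = 0 carry 1
  1+0+1 = 0 carry 1
  1+0+1 = 0 carry 1
  final carry 1

0b1000111110000100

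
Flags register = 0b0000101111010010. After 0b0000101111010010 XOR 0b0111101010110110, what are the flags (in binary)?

0b0111000101100100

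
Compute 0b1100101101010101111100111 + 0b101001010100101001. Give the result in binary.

Add column by column in base 2, right to left:
  1+1 = 0 carry 1
  1+0+1 = 0 carry 1
  1+0+1 = 0 carry 1
  0+1+1 = 0 carry 1
  0+0+1 = 1
  1+1 = 0 carry 1
  1+0+1 = 0 carry 1
  1+0+1 = 0 carry 1
  1+1+1 = 1 carry 1
  1+0+1 = 0 carry 1
  0+1+1 = 0 carry 1
  1+0+1 = 0 carry 1
  0+1+1 = 0 carry 1
  1+0+1 = 0 carry 1
  0+0+1 = 1
  1+1 = 0 carry 1
  0+0+1 = 1
  1+1 = 0 carry 1
  1+0+1 = 0 carry 1
  0+0+1 = 1
  1+0 = 1
  0+0 = 0
  0+0 = 0
  1+0 = 1
  1+0 = 1

0b1100110010100000100010000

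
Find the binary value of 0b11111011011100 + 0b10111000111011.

0b110110100010111

Add column by column in base 2, right to left:
  0+1 = 1
  0+1 = 1
  1+0 = 1
  1+1 = 0 carry 1
  1+1+1 = 1 carry 1
  0+1+1 = 0 carry 1
  1+0+1 = 0 carry 1
  1+0+1 = 0 carry 1
  0+0+1 = 1
  1+1 = 0 carry 1
  1+1+1 = 1 carry 1
  1+1+1 = 1 carry 1
  1+0+1 = 0 carry 1
  1+1+1 = 1 carry 1
  final carry 1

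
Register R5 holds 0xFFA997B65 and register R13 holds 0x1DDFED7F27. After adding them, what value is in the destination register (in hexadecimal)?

0x2DDA86FA8C

Add column by column in base 16, right to left:
  5+7 = C
  6+2 = 8
  B+F = A carry 1
  7+7+1 = F
  9+D = 6 carry 1
  9+E+1 = 8 carry 1
  A+F+1 = A carry 1
  F+D+1 = D carry 1
  F+D+1 = D carry 1
  0+1+1 = 2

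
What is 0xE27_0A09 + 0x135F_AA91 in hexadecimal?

0x2186B49A

Add column by column in base 16, right to left:
  9+1 = A
  0+9 = 9
  A+A = 4 carry 1
  0+A+1 = B
  7+F = 6 carry 1
  2+5+1 = 8
  E+3 = 1 carry 1
  0+1+1 = 2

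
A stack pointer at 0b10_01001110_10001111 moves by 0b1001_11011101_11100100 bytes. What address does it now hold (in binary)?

Add column by column in base 2, right to left:
  1+0 = 1
  1+0 = 1
  1+1 = 0 carry 1
  1+0+1 = 0 carry 1
  0+0+1 = 1
  0+1 = 1
  0+1 = 1
  1+1 = 0 carry 1
  0+1+1 = 0 carry 1
  1+0+1 = 0 carry 1
  1+1+1 = 1 carry 1
  1+1+1 = 1 carry 1
  0+1+1 = 0 carry 1
  0+0+1 = 1
  1+1 = 0 carry 1
  0+1+1 = 0 carry 1
  0+1+1 = 0 carry 1
  1+0+1 = 0 carry 1
  0+0+1 = 1
  0+1 = 1

0b11000010110001110011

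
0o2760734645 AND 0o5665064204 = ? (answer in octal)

AND each oct digit independently (no carries):
  2&5=0, 7&6=6, 6&6=6, 0&5=0, 7&0=0, 3&6=2, 4&4=4, 6&2=2, 4&0=0, 5&4=4

0o0660024204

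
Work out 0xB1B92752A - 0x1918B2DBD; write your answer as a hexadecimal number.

Subtract column by column in base 16:
  A-D → D (borrow)
  2-B-1 → 6 (borrow)
  5-D-1 → 7 (borrow)
  7-2-1 → 4
  2-B → 7 (borrow)
  9-8-1 → 0
  B-1 → A
  1-9 → 8 (borrow)
  B-1-1 → 9

0x98A07476D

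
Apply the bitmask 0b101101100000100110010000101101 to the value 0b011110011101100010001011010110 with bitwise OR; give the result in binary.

0b111111111101100110011011111111

OR bit by bit (1 where either bit is 1):
  011110011101100010001011010110
| 101101100000100110010000101101
= 111111111101100110011011111111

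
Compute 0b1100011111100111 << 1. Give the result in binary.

Left shift by 1: append 1 zero bit.

0b11000111111001110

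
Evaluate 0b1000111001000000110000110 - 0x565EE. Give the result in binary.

0b1000101110001101110011000

0x565EE = 0b1010110010111101110 in binary.
Subtract column by column in base 2:
  0-0 → 0
  1-1 → 0
  1-1 → 0
  0-1 → 1 (borrow)
  0-0-1 → 1 (borrow)
  0-1-1 → 0 (borrow)
  0-1-1 → 0 (borrow)
  1-1-1 → 1 (borrow)
  1-1-1 → 1 (borrow)
  0-0-1 → 1 (borrow)
  0-1-1 → 0 (borrow)
  0-0-1 → 1 (borrow)
  0-0-1 → 1 (borrow)
  0-1-1 → 0 (borrow)
  0-1-1 → 0 (borrow)
  1-0-1 → 0
  0-1 → 1 (borrow)
  0-0-1 → 1 (borrow)
  1-1-1 → 1 (borrow)
  1-0-1 → 0
  1-0 → 1
  0-0 → 0
  0-0 → 0
  0-0 → 0
  1-0 → 1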